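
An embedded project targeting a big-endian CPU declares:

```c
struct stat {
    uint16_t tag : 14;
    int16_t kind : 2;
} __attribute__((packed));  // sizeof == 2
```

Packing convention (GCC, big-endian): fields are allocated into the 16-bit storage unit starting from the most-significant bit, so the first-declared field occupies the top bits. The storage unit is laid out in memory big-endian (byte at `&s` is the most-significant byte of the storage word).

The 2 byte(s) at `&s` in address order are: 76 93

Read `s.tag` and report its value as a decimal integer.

7588

[0]=0x76 [1]=0x93 (big-endian) → word 0x7693
tag:14 @ bit 2 → (0x7693>>2)&0x3fff = 0x1da4  ←
kind:2 @ bit 0 → (0x7693>>0)&0x3 = 0x3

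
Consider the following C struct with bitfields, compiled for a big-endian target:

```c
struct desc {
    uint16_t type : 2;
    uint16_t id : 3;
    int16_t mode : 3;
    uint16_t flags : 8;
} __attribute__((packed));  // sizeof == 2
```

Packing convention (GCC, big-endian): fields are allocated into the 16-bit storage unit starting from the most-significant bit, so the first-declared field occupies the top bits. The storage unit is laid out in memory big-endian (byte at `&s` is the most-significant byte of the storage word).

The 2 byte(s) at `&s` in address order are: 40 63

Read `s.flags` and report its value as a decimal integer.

[0]=0x40 [1]=0x63 (big-endian) → word 0x4063
type [14+:2] = (word>>14) & 0x3 = 1
id [11+:3] = (word>>11) & 0x7 = 0
mode [8+:3] = (word>>8) & 0x7 = 0
flags [0+:8] = (word>>0) & 0xff = 99  ←

99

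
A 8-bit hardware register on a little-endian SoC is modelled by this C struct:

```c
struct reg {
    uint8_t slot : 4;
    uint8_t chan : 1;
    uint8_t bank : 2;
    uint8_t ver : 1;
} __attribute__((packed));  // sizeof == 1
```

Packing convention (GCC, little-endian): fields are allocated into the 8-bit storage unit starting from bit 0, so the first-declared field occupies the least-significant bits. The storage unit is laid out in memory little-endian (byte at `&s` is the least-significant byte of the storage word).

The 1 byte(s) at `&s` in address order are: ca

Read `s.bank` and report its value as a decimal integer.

[0]=0xca (little-endian) → word 0xca
slot:4 @ bit 0 → (0xca>>0)&0xf = 0xa
chan:1 @ bit 4 → (0xca>>4)&0x1 = 0x0
bank:2 @ bit 5 → (0xca>>5)&0x3 = 0x2  ←
ver:1 @ bit 7 → (0xca>>7)&0x1 = 0x1

2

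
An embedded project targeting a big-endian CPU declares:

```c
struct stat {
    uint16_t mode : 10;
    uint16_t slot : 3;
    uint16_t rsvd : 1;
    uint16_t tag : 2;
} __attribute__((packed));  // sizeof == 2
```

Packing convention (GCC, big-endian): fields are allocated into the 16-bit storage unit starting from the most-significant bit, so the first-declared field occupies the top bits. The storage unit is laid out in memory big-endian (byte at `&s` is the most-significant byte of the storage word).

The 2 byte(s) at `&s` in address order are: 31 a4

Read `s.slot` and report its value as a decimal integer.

[0]=0x31 [1]=0xa4 (big-endian) → word 0x31a4
mode:10 @ bit 6 → (0x31a4>>6)&0x3ff = 0xc6
slot:3 @ bit 3 → (0x31a4>>3)&0x7 = 0x4  ←
rsvd:1 @ bit 2 → (0x31a4>>2)&0x1 = 0x1
tag:2 @ bit 0 → (0x31a4>>0)&0x3 = 0x0

4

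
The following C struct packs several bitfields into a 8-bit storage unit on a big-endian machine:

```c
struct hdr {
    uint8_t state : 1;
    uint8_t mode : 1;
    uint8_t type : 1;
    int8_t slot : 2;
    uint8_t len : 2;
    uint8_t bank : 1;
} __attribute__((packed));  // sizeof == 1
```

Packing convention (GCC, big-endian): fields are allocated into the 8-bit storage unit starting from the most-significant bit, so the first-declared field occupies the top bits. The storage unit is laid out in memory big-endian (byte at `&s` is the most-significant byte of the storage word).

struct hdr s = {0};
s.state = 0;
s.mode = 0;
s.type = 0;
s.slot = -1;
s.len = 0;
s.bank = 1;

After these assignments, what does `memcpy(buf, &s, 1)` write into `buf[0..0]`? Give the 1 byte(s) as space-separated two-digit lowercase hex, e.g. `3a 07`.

19

state (1b) val=0 bits=0x0 at bit 7: 0x00
mode (1b) val=0 bits=0x0 at bit 6: 0x00
type (1b) val=0 bits=0x0 at bit 5: 0x00
slot (2b) val=-1 bits=0x3 at bit 3: 0x18
len (2b) val=0 bits=0x0 at bit 1: 0x18
bank (1b) val=1 bits=0x1 at bit 0: 0x19
word = 0x19 → big-endian bytes:
  [0]=0x19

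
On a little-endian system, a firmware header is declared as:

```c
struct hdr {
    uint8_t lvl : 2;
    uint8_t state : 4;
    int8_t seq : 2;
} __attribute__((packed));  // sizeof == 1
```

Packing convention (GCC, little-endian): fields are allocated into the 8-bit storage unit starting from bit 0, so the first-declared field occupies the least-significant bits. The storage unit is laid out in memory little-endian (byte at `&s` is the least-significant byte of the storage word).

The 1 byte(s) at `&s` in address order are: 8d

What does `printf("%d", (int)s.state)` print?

3

[0]=0x8d (little-endian) → word 0x8d
lvl [0+:2] = (word>>0) & 0x3 = 1
state [2+:4] = (word>>2) & 0xf = 3  ←
seq [6+:2] = (word>>6) & 0x3 = 2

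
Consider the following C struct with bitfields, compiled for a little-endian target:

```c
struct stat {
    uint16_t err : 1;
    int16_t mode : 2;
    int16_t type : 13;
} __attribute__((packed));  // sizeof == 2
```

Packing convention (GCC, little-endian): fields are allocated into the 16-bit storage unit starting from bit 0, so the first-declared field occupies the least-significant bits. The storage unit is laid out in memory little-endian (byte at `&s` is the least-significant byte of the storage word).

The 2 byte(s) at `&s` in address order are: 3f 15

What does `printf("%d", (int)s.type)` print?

679

[0]=0x3f [1]=0x15 (little-endian) → word 0x153f
err [0+:1] = (word>>0) & 0x1 = 1
mode [1+:2] = (word>>1) & 0x3 = 3
type [3+:13] = (word>>3) & 0x1fff = 679  ←
type signed 13b, MSB=0: value = 679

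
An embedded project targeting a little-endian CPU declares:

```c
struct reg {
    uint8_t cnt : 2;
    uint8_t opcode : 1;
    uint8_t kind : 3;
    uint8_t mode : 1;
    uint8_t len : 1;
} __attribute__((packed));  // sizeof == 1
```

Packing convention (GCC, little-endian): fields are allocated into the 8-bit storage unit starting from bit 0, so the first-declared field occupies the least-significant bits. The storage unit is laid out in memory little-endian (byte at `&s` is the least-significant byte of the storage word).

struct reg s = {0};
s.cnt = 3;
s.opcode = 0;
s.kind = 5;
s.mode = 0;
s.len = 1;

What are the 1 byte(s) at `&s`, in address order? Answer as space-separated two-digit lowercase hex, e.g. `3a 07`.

ab

cnt (2b) val=3 bits=0x3 at bit 0: 0x03
opcode (1b) val=0 bits=0x0 at bit 2: 0x03
kind (3b) val=5 bits=0x5 at bit 3: 0x2b
mode (1b) val=0 bits=0x0 at bit 6: 0x2b
len (1b) val=1 bits=0x1 at bit 7: 0xab
word = 0xab → little-endian bytes:
  [0]=0xab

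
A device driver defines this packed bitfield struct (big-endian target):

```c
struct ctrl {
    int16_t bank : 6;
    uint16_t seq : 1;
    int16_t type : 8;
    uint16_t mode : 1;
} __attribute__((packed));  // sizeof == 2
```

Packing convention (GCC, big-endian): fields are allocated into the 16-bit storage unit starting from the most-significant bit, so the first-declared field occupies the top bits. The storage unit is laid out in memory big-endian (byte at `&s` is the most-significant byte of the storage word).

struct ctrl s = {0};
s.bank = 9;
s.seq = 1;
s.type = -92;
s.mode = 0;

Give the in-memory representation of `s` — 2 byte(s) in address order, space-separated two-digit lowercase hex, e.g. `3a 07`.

bank (6b) val=9 bits=0x9 at bit 10: 0x2400
seq (1b) val=1 bits=0x1 at bit 9: 0x2600
type (8b) val=-92 bits=0xa4 at bit 1: 0x2748
mode (1b) val=0 bits=0x0 at bit 0: 0x2748
word = 0x2748 → big-endian bytes:
  [0]=0x27  [1]=0x48

27 48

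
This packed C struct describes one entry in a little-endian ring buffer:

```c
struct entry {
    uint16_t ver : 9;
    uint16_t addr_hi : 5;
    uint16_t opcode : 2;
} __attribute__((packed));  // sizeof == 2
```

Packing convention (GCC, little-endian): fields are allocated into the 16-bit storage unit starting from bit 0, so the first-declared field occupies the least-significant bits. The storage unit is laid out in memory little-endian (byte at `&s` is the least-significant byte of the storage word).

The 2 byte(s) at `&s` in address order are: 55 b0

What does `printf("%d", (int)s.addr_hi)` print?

24

[0]=0x55 [1]=0xb0 (little-endian) → word 0xb055
ver [0+:9] = (word>>0) & 0x1ff = 85
addr_hi [9+:5] = (word>>9) & 0x1f = 24  ←
opcode [14+:2] = (word>>14) & 0x3 = 2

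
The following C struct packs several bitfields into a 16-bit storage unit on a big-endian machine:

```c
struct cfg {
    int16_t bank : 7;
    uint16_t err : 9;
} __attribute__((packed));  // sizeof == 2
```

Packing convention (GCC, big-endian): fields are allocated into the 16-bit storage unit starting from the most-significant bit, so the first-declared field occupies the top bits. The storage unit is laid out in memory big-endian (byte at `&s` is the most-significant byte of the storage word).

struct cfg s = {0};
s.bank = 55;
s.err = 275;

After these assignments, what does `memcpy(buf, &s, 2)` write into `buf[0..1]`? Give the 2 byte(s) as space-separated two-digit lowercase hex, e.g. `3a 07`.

6f 13

bank (7b) val=55 bits=0x37 at bit 9: 0x6e00
err (9b) val=275 bits=0x113 at bit 0: 0x6f13
word = 0x6f13 → big-endian bytes:
  [0]=0x6f  [1]=0x13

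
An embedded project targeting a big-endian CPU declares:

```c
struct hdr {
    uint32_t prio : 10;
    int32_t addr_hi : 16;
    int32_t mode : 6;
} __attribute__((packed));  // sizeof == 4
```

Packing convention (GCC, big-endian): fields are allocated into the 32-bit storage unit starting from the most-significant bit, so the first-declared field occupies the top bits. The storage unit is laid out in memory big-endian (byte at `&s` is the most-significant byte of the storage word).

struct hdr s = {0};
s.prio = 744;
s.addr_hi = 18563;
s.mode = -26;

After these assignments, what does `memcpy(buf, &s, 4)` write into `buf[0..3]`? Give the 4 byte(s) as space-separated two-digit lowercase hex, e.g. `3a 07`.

prio (10b) val=744 bits=0x2e8 at bit 22: 0xba000000
addr_hi (16b) val=18563 bits=0x4883 at bit 6: 0xba1220c0
mode (6b) val=-26 bits=0x26 at bit 0: 0xba1220e6
word = 0xba1220e6 → big-endian bytes:
  [0]=0xba  [1]=0x12  [2]=0x20  [3]=0xe6

ba 12 20 e6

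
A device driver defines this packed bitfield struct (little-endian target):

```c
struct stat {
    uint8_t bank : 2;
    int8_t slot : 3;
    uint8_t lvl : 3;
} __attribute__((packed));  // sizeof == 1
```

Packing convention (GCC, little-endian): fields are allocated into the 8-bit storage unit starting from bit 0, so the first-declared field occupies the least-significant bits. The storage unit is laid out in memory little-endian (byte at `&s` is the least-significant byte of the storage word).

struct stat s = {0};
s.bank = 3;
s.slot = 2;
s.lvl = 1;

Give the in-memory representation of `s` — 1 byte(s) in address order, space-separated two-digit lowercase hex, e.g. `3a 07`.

2b

[0+:2] bank=3 & 0x3 = 0x3; word=0x03
[2+:3] slot=2 & 0x7 = 0x2; word=0x0b
[5+:3] lvl=1 & 0x7 = 0x1; word=0x2b
word = 0x2b → little-endian bytes:
  [0]=0x2b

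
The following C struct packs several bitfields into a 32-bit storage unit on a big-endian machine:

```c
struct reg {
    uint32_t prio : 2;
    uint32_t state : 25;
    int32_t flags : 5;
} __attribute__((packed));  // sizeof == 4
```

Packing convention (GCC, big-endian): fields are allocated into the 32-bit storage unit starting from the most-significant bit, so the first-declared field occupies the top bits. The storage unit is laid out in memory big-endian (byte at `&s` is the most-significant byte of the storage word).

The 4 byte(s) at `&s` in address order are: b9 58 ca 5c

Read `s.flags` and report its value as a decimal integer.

-4

[0]=0xb9 [1]=0x58 [2]=0xca [3]=0x5c (big-endian) → word 0xb958ca5c
prio [30+:2] = (word>>30) & 0x3 = 2
state [5+:25] = (word>>5) & 0x1ffffff = 30066258
flags [0+:5] = (word>>0) & 0x1f = 28  ←
flags signed 5b, MSB=1: 28 - 32 = -4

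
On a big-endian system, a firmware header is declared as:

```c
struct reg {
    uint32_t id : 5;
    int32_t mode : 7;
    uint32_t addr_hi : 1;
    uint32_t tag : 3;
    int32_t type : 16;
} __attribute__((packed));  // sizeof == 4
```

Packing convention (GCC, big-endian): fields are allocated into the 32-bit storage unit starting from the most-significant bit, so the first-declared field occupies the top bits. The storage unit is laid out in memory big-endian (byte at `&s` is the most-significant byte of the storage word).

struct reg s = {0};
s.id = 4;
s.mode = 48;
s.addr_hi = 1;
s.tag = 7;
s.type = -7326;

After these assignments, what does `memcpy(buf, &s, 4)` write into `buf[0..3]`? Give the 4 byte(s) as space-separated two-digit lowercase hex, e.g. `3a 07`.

23 0f e3 62

id (5b) val=4 bits=0x4 at bit 27: 0x20000000
mode (7b) val=48 bits=0x30 at bit 20: 0x23000000
addr_hi (1b) val=1 bits=0x1 at bit 19: 0x23080000
tag (3b) val=7 bits=0x7 at bit 16: 0x230f0000
type (16b) val=-7326 bits=0xe362 at bit 0: 0x230fe362
word = 0x230fe362 → big-endian bytes:
  [0]=0x23  [1]=0x0f  [2]=0xe3  [3]=0x62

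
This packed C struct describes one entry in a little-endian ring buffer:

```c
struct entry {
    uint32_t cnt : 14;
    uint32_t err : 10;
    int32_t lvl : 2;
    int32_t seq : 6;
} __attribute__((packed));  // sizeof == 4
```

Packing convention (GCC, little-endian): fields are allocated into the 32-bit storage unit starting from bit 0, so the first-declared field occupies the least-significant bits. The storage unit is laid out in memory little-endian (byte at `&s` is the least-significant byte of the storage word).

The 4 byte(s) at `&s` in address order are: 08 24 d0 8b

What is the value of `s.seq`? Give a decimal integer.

-30

[0]=0x08 [1]=0x24 [2]=0xd0 [3]=0x8b (little-endian) → word 0x8bd02408
cnt [0+:14] = (word>>0) & 0x3fff = 9224
err [14+:10] = (word>>14) & 0x3ff = 832
lvl [24+:2] = (word>>24) & 0x3 = 3
seq [26+:6] = (word>>26) & 0x3f = 34  ←
seq signed 6b, MSB=1: 34 - 64 = -30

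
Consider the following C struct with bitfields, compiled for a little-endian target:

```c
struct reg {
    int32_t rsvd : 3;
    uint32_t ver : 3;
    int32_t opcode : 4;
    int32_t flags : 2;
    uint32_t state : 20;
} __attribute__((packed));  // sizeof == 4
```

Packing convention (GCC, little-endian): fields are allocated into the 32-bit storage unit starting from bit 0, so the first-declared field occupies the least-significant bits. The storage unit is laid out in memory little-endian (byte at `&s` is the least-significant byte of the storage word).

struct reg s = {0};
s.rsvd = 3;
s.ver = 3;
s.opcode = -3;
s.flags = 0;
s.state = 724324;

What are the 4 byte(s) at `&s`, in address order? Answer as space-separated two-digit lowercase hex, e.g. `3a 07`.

rsvd:3 = 3 → 0x3 << 0 → word 0x00000003
ver:3 = 3 → 0x3 << 3 → word 0x0000001b
opcode:4 = -3 → 0xd << 6 → word 0x0000035b
flags:2 = 0 → 0x0 << 10 → word 0x0000035b
state:20 = 724324 → 0xb0d64 << 12 → word 0xb0d6435b
word = 0xb0d6435b → little-endian bytes:
  [0]=0x5b  [1]=0x43  [2]=0xd6  [3]=0xb0

5b 43 d6 b0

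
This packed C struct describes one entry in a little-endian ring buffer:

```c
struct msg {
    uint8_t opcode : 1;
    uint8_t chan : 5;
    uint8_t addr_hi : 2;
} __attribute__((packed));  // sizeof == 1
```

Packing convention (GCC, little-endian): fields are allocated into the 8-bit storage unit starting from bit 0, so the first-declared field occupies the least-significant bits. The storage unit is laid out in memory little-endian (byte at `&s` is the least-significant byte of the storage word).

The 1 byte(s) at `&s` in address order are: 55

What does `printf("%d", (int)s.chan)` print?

10

[0]=0x55 (little-endian) → word 0x55
opcode [0+:1] = (word>>0) & 0x1 = 1
chan [1+:5] = (word>>1) & 0x1f = 10  ←
addr_hi [6+:2] = (word>>6) & 0x3 = 1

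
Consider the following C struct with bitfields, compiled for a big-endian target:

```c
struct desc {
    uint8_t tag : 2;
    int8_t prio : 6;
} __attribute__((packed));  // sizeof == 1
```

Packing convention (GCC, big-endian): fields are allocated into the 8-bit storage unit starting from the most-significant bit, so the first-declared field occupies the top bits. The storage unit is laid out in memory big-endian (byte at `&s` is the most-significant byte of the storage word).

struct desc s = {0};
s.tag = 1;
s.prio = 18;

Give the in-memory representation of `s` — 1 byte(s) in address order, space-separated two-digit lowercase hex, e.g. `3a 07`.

52

[6+:2] tag=1 & 0x3 = 0x1; word=0x40
[0+:6] prio=18 & 0x3f = 0x12; word=0x52
word = 0x52 → big-endian bytes:
  [0]=0x52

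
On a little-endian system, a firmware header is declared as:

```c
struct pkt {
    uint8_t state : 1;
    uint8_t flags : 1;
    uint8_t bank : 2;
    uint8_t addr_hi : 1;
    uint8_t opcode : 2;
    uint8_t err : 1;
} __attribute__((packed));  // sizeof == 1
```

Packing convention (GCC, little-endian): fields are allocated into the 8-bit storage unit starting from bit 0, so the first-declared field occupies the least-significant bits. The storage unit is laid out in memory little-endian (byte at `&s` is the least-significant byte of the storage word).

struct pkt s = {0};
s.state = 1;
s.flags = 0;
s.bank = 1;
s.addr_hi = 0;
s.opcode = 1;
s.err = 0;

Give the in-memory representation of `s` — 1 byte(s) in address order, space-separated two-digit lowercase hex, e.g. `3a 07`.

state:1 = 1 → 0x1 << 0 → word 0x01
flags:1 = 0 → 0x0 << 1 → word 0x01
bank:2 = 1 → 0x1 << 2 → word 0x05
addr_hi:1 = 0 → 0x0 << 4 → word 0x05
opcode:2 = 1 → 0x1 << 5 → word 0x25
err:1 = 0 → 0x0 << 7 → word 0x25
word = 0x25 → little-endian bytes:
  [0]=0x25

25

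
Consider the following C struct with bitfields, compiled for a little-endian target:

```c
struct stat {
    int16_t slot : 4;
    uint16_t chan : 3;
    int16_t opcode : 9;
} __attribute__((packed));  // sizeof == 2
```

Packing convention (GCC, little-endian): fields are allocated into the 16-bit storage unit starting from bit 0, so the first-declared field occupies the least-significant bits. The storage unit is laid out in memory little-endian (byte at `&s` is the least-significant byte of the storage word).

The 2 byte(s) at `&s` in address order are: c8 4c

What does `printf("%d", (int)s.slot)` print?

-8

[0]=0xc8 [1]=0x4c (little-endian) → word 0x4cc8
slot [0+:4] = (word>>0) & 0xf = 8  ←
chan [4+:3] = (word>>4) & 0x7 = 4
opcode [7+:9] = (word>>7) & 0x1ff = 153
slot signed 4b, MSB=1: 8 - 16 = -8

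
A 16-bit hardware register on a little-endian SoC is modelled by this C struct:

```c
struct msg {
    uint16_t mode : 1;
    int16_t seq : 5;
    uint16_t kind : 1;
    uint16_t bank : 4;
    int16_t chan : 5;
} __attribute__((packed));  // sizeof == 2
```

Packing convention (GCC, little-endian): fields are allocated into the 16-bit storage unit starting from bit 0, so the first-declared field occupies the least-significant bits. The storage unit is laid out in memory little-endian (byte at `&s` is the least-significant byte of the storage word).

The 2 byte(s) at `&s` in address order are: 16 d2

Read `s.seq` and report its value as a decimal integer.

11

[0]=0x16 [1]=0xd2 (little-endian) → word 0xd216
mode:1 @ bit 0 → (0xd216>>0)&0x1 = 0x0
seq:5 @ bit 1 → (0xd216>>1)&0x1f = 0xb  ←
kind:1 @ bit 6 → (0xd216>>6)&0x1 = 0x0
bank:4 @ bit 7 → (0xd216>>7)&0xf = 0x4
chan:5 @ bit 11 → (0xd216>>11)&0x1f = 0x1a
seq signed 5b, MSB=0: value = 11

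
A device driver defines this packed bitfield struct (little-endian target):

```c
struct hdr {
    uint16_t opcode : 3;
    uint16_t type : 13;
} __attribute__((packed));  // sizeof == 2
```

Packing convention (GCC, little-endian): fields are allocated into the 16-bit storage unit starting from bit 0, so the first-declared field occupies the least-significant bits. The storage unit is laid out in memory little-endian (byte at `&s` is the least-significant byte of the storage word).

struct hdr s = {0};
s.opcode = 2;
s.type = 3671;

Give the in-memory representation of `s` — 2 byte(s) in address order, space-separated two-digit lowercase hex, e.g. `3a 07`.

opcode:3 = 2 → 0x2 << 0 → word 0x0002
type:13 = 3671 → 0xe57 << 3 → word 0x72ba
word = 0x72ba → little-endian bytes:
  [0]=0xba  [1]=0x72

ba 72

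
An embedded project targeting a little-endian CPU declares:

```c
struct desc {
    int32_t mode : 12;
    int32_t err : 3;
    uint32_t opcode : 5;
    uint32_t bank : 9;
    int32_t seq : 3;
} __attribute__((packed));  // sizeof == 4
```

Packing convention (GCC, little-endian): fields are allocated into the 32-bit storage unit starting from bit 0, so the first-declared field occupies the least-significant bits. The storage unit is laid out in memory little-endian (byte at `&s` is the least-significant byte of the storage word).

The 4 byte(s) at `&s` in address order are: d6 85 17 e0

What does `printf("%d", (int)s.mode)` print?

1494

[0]=0xd6 [1]=0x85 [2]=0x17 [3]=0xe0 (little-endian) → word 0xe01785d6
mode:12 @ bit 0 → (0xe01785d6>>0)&0xfff = 0x5d6  ←
err:3 @ bit 12 → (0xe01785d6>>12)&0x7 = 0x0
opcode:5 @ bit 15 → (0xe01785d6>>15)&0x1f = 0xf
bank:9 @ bit 20 → (0xe01785d6>>20)&0x1ff = 0x1
seq:3 @ bit 29 → (0xe01785d6>>29)&0x7 = 0x7
mode signed 12b, MSB=0: value = 1494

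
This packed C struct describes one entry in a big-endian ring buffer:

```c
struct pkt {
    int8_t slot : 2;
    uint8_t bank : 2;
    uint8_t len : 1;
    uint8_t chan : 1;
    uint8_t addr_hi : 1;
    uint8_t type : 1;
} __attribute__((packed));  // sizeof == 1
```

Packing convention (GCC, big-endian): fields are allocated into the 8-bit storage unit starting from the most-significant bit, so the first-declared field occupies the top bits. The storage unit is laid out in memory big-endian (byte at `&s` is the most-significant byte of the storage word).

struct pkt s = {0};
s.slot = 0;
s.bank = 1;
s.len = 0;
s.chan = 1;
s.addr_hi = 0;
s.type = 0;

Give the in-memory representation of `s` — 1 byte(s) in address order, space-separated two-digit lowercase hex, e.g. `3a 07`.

slot (2b) val=0 bits=0x0 at bit 6: 0x00
bank (2b) val=1 bits=0x1 at bit 4: 0x10
len (1b) val=0 bits=0x0 at bit 3: 0x10
chan (1b) val=1 bits=0x1 at bit 2: 0x14
addr_hi (1b) val=0 bits=0x0 at bit 1: 0x14
type (1b) val=0 bits=0x0 at bit 0: 0x14
word = 0x14 → big-endian bytes:
  [0]=0x14

14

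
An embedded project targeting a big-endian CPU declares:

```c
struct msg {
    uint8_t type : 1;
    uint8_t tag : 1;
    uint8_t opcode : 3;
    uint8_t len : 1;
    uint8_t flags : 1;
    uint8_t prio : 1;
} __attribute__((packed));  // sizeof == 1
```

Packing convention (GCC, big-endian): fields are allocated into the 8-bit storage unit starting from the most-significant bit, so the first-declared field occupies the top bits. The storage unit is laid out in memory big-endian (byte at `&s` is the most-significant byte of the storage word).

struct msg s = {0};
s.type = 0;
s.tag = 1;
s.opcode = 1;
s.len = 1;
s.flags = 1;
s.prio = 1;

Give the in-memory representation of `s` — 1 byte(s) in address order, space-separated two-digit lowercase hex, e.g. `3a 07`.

[7+:1] type=0 & 0x1 = 0x0; word=0x00
[6+:1] tag=1 & 0x1 = 0x1; word=0x40
[3+:3] opcode=1 & 0x7 = 0x1; word=0x48
[2+:1] len=1 & 0x1 = 0x1; word=0x4c
[1+:1] flags=1 & 0x1 = 0x1; word=0x4e
[0+:1] prio=1 & 0x1 = 0x1; word=0x4f
word = 0x4f → big-endian bytes:
  [0]=0x4f

4f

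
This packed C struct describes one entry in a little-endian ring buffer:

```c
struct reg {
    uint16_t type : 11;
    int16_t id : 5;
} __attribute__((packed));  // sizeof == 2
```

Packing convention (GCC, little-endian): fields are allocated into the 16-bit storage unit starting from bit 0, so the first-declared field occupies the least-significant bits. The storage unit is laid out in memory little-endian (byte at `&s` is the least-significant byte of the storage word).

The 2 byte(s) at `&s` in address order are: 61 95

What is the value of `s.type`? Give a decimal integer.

[0]=0x61 [1]=0x95 (little-endian) → word 0x9561
type:11 @ bit 0 → (0x9561>>0)&0x7ff = 0x561  ←
id:5 @ bit 11 → (0x9561>>11)&0x1f = 0x12

1377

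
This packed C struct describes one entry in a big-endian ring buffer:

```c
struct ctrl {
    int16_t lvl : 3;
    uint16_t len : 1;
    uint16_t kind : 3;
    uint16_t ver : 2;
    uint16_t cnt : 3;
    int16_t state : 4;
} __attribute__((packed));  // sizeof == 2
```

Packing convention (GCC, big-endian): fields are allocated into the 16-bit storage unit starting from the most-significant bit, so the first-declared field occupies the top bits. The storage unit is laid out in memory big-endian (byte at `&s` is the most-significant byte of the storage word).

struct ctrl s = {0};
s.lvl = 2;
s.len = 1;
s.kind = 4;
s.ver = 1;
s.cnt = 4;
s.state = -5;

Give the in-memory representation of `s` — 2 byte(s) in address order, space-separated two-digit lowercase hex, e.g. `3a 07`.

58 cb

lvl:3 = 2 → 0x2 << 13 → word 0x4000
len:1 = 1 → 0x1 << 12 → word 0x5000
kind:3 = 4 → 0x4 << 9 → word 0x5800
ver:2 = 1 → 0x1 << 7 → word 0x5880
cnt:3 = 4 → 0x4 << 4 → word 0x58c0
state:4 = -5 → 0xb << 0 → word 0x58cb
word = 0x58cb → big-endian bytes:
  [0]=0x58  [1]=0xcb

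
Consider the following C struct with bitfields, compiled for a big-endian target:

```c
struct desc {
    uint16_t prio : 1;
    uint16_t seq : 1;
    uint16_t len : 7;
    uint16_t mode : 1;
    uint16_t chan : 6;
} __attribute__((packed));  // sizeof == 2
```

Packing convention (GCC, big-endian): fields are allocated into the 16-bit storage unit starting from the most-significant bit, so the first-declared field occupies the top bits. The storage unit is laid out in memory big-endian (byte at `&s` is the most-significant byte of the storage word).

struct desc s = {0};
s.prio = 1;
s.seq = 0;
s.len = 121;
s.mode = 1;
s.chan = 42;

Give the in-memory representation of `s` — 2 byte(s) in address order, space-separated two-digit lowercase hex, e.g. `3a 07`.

prio (1b) val=1 bits=0x1 at bit 15: 0x8000
seq (1b) val=0 bits=0x0 at bit 14: 0x8000
len (7b) val=121 bits=0x79 at bit 7: 0xbc80
mode (1b) val=1 bits=0x1 at bit 6: 0xbcc0
chan (6b) val=42 bits=0x2a at bit 0: 0xbcea
word = 0xbcea → big-endian bytes:
  [0]=0xbc  [1]=0xea

bc ea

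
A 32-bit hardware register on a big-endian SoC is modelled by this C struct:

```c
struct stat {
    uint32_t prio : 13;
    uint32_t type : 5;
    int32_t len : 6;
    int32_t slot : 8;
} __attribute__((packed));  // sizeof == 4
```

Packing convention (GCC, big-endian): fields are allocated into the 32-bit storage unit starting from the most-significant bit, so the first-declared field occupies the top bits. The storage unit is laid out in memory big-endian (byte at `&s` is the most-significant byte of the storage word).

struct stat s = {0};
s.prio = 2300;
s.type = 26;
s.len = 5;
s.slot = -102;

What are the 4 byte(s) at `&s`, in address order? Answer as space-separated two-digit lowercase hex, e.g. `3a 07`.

47 e6 85 9a

[19+:13] prio=2300 & 0x1fff = 0x8fc; word=0x47e00000
[14+:5] type=26 & 0x1f = 0x1a; word=0x47e68000
[8+:6] len=5 & 0x3f = 0x5; word=0x47e68500
[0+:8] slot=-102 & 0xff = 0x9a; word=0x47e6859a
word = 0x47e6859a → big-endian bytes:
  [0]=0x47  [1]=0xe6  [2]=0x85  [3]=0x9a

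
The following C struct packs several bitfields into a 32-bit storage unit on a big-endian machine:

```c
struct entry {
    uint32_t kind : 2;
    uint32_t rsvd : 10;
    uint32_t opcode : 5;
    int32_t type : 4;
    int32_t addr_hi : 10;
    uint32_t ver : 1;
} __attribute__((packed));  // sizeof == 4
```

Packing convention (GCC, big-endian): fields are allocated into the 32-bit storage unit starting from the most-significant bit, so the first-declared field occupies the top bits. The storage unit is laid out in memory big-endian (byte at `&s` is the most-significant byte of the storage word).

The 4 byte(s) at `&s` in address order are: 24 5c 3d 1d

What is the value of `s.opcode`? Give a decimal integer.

[0]=0x24 [1]=0x5c [2]=0x3d [3]=0x1d (big-endian) → word 0x245c3d1d
kind:2 @ bit 30 → (0x245c3d1d>>30)&0x3 = 0x0
rsvd:10 @ bit 20 → (0x245c3d1d>>20)&0x3ff = 0x245
opcode:5 @ bit 15 → (0x245c3d1d>>15)&0x1f = 0x18  ←
type:4 @ bit 11 → (0x245c3d1d>>11)&0xf = 0x7
addr_hi:10 @ bit 1 → (0x245c3d1d>>1)&0x3ff = 0x28e
ver:1 @ bit 0 → (0x245c3d1d>>0)&0x1 = 0x1

24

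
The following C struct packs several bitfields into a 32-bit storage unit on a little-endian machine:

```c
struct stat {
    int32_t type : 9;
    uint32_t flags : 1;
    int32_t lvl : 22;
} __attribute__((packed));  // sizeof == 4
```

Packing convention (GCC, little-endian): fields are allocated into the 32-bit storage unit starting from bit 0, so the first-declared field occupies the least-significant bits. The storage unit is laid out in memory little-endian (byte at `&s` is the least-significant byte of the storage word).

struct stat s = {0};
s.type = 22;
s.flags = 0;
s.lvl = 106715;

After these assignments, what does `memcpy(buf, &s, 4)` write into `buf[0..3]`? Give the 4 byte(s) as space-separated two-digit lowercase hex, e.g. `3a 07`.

16 6c 83 06

type (9b) val=22 bits=0x16 at bit 0: 0x00000016
flags (1b) val=0 bits=0x0 at bit 9: 0x00000016
lvl (22b) val=106715 bits=0x1a0db at bit 10: 0x06836c16
word = 0x06836c16 → little-endian bytes:
  [0]=0x16  [1]=0x6c  [2]=0x83  [3]=0x06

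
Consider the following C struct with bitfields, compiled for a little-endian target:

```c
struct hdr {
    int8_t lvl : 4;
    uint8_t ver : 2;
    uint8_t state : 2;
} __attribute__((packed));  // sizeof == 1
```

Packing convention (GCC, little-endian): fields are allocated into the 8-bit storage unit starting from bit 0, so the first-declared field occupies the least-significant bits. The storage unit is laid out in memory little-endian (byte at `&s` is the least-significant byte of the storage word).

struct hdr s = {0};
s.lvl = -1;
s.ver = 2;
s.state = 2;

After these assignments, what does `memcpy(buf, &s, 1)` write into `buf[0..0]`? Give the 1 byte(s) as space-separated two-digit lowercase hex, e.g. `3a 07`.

lvl (4b) val=-1 bits=0xf at bit 0: 0x0f
ver (2b) val=2 bits=0x2 at bit 4: 0x2f
state (2b) val=2 bits=0x2 at bit 6: 0xaf
word = 0xaf → little-endian bytes:
  [0]=0xaf

af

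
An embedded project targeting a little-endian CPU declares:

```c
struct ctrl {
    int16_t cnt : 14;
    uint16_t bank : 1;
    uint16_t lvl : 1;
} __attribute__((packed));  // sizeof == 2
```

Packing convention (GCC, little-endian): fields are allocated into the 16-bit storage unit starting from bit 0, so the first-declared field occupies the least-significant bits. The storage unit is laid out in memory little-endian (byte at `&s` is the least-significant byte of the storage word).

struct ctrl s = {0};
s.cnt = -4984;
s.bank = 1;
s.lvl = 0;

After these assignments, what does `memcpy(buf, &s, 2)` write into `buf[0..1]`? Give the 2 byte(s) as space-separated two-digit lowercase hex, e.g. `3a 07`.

88 6c

cnt:14 = -4984 → 0x2c88 << 0 → word 0x2c88
bank:1 = 1 → 0x1 << 14 → word 0x6c88
lvl:1 = 0 → 0x0 << 15 → word 0x6c88
word = 0x6c88 → little-endian bytes:
  [0]=0x88  [1]=0x6c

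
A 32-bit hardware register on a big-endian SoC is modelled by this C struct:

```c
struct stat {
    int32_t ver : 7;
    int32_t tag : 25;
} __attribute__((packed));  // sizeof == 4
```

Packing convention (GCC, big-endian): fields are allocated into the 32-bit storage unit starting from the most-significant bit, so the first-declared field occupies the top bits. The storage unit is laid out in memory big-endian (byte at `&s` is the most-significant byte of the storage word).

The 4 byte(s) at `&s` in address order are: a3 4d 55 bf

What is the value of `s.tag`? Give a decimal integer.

-11708993

[0]=0xa3 [1]=0x4d [2]=0x55 [3]=0xbf (big-endian) → word 0xa34d55bf
ver [25+:7] = (word>>25) & 0x7f = 81
tag [0+:25] = (word>>0) & 0x1ffffff = 21845439  ←
tag signed 25b, MSB=1: 21845439 - 33554432 = -11708993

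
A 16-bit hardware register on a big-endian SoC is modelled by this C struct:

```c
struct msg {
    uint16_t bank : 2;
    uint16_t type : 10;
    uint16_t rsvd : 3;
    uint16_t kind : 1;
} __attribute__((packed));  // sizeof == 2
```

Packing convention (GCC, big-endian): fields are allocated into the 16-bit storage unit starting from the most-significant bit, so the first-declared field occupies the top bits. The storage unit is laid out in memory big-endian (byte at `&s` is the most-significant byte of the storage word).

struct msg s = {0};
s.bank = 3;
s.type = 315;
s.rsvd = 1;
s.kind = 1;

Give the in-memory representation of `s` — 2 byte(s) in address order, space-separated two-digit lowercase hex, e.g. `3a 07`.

bank (2b) val=3 bits=0x3 at bit 14: 0xc000
type (10b) val=315 bits=0x13b at bit 4: 0xd3b0
rsvd (3b) val=1 bits=0x1 at bit 1: 0xd3b2
kind (1b) val=1 bits=0x1 at bit 0: 0xd3b3
word = 0xd3b3 → big-endian bytes:
  [0]=0xd3  [1]=0xb3

d3 b3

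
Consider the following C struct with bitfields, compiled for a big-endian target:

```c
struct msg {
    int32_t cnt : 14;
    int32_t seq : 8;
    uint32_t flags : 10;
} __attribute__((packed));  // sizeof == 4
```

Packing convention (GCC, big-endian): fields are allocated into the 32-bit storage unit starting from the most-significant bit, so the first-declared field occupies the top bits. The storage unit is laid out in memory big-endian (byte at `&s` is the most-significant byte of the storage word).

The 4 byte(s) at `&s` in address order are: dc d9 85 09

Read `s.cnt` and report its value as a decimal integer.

-2250

[0]=0xdc [1]=0xd9 [2]=0x85 [3]=0x09 (big-endian) → word 0xdcd98509
cnt [18+:14] = (word>>18) & 0x3fff = 14134  ←
seq [10+:8] = (word>>10) & 0xff = 97
flags [0+:10] = (word>>0) & 0x3ff = 265
cnt signed 14b, MSB=1: 14134 - 16384 = -2250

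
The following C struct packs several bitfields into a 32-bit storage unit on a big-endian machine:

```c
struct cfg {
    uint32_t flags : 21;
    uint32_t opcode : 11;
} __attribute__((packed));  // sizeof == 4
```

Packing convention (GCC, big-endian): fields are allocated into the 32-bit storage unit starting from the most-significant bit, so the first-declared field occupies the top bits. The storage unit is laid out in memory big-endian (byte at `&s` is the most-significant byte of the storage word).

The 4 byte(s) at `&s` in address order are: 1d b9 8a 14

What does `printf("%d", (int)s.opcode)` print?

[0]=0x1d [1]=0xb9 [2]=0x8a [3]=0x14 (big-endian) → word 0x1db98a14
flags [11+:21] = (word>>11) & 0x1fffff = 243505
opcode [0+:11] = (word>>0) & 0x7ff = 532  ←

532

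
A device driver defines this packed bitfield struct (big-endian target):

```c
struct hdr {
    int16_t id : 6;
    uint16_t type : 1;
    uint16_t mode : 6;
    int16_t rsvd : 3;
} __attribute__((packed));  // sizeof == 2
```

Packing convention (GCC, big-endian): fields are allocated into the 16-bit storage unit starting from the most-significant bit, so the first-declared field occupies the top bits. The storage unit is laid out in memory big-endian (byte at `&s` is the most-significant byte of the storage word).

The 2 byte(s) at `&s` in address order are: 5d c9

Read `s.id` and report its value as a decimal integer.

23

[0]=0x5d [1]=0xc9 (big-endian) → word 0x5dc9
id [10+:6] = (word>>10) & 0x3f = 23  ←
type [9+:1] = (word>>9) & 0x1 = 0
mode [3+:6] = (word>>3) & 0x3f = 57
rsvd [0+:3] = (word>>0) & 0x7 = 1
id signed 6b, MSB=0: value = 23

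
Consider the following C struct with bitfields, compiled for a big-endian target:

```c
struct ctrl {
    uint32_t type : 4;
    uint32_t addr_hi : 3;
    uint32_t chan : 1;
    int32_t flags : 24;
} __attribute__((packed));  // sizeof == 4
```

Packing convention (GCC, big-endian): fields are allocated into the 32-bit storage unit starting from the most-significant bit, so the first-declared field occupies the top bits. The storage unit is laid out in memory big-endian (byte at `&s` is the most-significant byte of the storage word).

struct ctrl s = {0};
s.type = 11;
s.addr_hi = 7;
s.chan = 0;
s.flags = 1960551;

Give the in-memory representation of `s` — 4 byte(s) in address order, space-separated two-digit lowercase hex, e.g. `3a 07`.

type (4b) val=11 bits=0xb at bit 28: 0xb0000000
addr_hi (3b) val=7 bits=0x7 at bit 25: 0xbe000000
chan (1b) val=0 bits=0x0 at bit 24: 0xbe000000
flags (24b) val=1960551 bits=0x1dea67 at bit 0: 0xbe1dea67
word = 0xbe1dea67 → big-endian bytes:
  [0]=0xbe  [1]=0x1d  [2]=0xea  [3]=0x67

be 1d ea 67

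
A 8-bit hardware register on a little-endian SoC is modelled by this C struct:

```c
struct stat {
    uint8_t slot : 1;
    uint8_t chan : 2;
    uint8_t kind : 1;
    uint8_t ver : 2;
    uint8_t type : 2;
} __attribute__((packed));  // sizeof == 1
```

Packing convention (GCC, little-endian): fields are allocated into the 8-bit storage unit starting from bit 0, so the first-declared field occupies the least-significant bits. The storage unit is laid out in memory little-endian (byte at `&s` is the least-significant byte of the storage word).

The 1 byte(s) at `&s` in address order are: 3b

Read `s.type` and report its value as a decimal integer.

0

[0]=0x3b (little-endian) → word 0x3b
slot [0+:1] = (word>>0) & 0x1 = 1
chan [1+:2] = (word>>1) & 0x3 = 1
kind [3+:1] = (word>>3) & 0x1 = 1
ver [4+:2] = (word>>4) & 0x3 = 3
type [6+:2] = (word>>6) & 0x3 = 0  ←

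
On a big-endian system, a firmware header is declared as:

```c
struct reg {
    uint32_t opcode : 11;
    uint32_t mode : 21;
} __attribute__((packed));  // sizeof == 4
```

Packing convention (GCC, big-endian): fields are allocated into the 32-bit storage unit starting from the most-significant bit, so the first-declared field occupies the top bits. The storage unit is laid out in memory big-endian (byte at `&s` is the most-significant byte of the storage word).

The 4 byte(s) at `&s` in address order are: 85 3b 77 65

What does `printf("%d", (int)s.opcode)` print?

1065

[0]=0x85 [1]=0x3b [2]=0x77 [3]=0x65 (big-endian) → word 0x853b7765
opcode:11 @ bit 21 → (0x853b7765>>21)&0x7ff = 0x429  ←
mode:21 @ bit 0 → (0x853b7765>>0)&0x1fffff = 0x1b7765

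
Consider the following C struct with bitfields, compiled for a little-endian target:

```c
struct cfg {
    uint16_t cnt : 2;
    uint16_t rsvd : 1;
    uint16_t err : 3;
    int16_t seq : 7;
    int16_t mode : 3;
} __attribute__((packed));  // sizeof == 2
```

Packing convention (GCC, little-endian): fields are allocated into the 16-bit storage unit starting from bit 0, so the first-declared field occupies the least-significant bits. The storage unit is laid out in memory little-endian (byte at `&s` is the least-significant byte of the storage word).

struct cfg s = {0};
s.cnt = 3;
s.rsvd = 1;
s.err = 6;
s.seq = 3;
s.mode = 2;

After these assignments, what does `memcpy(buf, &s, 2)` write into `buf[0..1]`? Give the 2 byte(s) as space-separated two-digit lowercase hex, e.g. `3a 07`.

[0+:2] cnt=3 & 0x3 = 0x3; word=0x0003
[2+:1] rsvd=1 & 0x1 = 0x1; word=0x0007
[3+:3] err=6 & 0x7 = 0x6; word=0x0037
[6+:7] seq=3 & 0x7f = 0x3; word=0x00f7
[13+:3] mode=2 & 0x7 = 0x2; word=0x40f7
word = 0x40f7 → little-endian bytes:
  [0]=0xf7  [1]=0x40

f7 40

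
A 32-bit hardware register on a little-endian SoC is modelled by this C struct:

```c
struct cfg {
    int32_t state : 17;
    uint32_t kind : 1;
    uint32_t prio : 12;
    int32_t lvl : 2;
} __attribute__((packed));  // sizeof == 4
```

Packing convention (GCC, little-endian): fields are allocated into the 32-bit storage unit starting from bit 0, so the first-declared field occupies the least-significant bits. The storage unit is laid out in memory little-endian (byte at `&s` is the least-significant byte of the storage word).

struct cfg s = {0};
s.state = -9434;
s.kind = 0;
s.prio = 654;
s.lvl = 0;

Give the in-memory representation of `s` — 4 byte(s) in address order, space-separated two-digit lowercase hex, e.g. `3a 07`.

26 db 39 0a

[0+:17] state=-9434 & 0x1ffff = 0x1db26; word=0x0001db26
[17+:1] kind=0 & 0x1 = 0x0; word=0x0001db26
[18+:12] prio=654 & 0xfff = 0x28e; word=0x0a39db26
[30+:2] lvl=0 & 0x3 = 0x0; word=0x0a39db26
word = 0x0a39db26 → little-endian bytes:
  [0]=0x26  [1]=0xdb  [2]=0x39  [3]=0x0a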